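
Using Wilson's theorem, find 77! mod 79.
(78)! = (77)! × (78) ≡ -1 mod 79. So (77)! ≡ -1 × (78)^(-1) ≡ (-1)×(-1) = 1 mod 79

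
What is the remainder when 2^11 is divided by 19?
By repeated squaring (mod 19): 2^{1}≡2, 2^{2}≡4, 2^{4}≡16, 2^{8}≡9. Then 2^{11} = 2^{8+2+1} ≡ 9 × 4 × 2 ≡ 15 (mod 19)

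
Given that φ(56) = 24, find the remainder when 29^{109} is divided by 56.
By Euler: 29^{24} ≡ 1 mod 56 since gcd(29, 56) = 1. 109 = 4×24 + 13. So 29^{109} ≡ 29^{13} ≡ 29 mod 56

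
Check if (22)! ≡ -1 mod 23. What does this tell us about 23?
(22)! mod 23 = 22. Since this equals -1 mod 23, Wilson confirms 23 is prime.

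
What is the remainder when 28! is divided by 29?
By Wilson's theorem, (28)! ≡ -1 ≡ 28 (mod 29)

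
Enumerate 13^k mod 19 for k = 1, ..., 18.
13^1, 13^2, ..., 13^{18} mod 19: [13, 17, 12, 4, 14, 11, 10, 16, 18, 6, 2, 7, 15, 5, 8, 9, 3, 1]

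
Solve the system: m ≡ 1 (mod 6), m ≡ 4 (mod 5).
M = 6 × 5 = 30. M₁ = 5, y₁ ≡ 5 (mod 6). M₂ = 6, y₂ ≡ 1 (mod 5). m = 1×5×5 + 4×6×1 ≡ 19 (mod 30)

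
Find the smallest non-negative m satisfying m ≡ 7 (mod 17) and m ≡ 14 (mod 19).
M = 17 × 19 = 323. M₁ = 19, y₁ ≡ 9 (mod 17). M₂ = 17, y₂ ≡ 9 (mod 19). m = 7×19×9 + 14×17×9 ≡ 109 (mod 323)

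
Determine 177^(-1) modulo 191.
Since 191 is prime, by Fermat 177^(-1) ≡ 177^{189} ≡ 150 mod 191. Verify: 177 × 150 = 26550 ≡ 1 mod 191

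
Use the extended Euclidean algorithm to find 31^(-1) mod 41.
Extended GCD: 31(4) + 41(-3) = 1. So 31^(-1) ≡ 4 mod 41. Verify: 31 × 4 = 124 ≡ 1 mod 41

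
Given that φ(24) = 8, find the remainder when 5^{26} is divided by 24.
By Euler: 5^{8} ≡ 1 (mod 24) since gcd(5, 24) = 1. 26 = 3×8 + 2. So 5^{26} ≡ 5^{2} ≡ 1 (mod 24)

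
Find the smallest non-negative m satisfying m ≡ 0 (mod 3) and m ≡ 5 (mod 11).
M = 3 × 11 = 33. M₁ = 11, y₁ ≡ 2 (mod 3). M₂ = 3, y₂ ≡ 4 (mod 11). m = 0×11×2 + 5×3×4 ≡ 27 (mod 33)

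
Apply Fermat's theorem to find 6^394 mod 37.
By Fermat: 6^{36} ≡ 1 mod 37. 394 ≡ 34 mod 36. So 6^{394} ≡ 6^{34} ≡ 36 mod 37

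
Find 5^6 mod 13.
By repeated squaring mod 13: 5^{1}≡5, 5^{2}≡12, 5^{4}≡1. Then 5^{6} = 5^{4+2} ≡ 1 × 12 ≡ 12 mod 13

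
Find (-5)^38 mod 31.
Using Fermat: (-5)^{30} ≡ 1 mod 31. 38 ≡ 8 mod 30. So (-5)^{38} ≡ (-5)^{8} ≡ 25 mod 31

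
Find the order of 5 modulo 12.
Powers of 5 mod 12: 5^1≡5, 5^2≡1. Order = 2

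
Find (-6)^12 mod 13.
Using Fermat: (-6)^{12} ≡ 1 mod 13. 12 ≡ 0 mod 12. So (-6)^{12} ≡ (-6)^{0} ≡ 1 mod 13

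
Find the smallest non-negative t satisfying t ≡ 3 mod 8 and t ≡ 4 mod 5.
M = 8 × 5 = 40. M₁ = 5, y₁ ≡ 5 mod 8. M₂ = 8, y₂ ≡ 2 mod 5. t = 3×5×5 + 4×8×2 ≡ 19 mod 40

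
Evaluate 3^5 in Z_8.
By repeated squaring mod 8: 3^{1}≡3, 3^{2}≡1, 3^{4}≡1. Then 3^{5} = 3^{4+1} ≡ 1 × 3 ≡ 3 mod 8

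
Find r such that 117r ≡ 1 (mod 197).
Since 197 is prime, by Fermat 117^(-1) ≡ 117^{195} ≡ 32 (mod 197). Verify: 117 × 32 = 3744 ≡ 1 (mod 197)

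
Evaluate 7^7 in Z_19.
By repeated squaring (mod 19): 7^{1}≡7, 7^{2}≡11, 7^{4}≡7. Then 7^{7} = 7^{4+2+1} ≡ 7 × 11 × 7 ≡ 7 (mod 19)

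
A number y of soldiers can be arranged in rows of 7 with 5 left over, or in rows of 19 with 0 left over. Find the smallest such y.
M = 7 × 19 = 133. M₁ = 19, y₁ ≡ 3 (mod 7). M₂ = 7, y₂ ≡ 11 (mod 19). y = 5×19×3 + 0×7×11 ≡ 19 (mod 133)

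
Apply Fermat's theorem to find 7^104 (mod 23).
By Fermat: 7^{22} ≡ 1 (mod 23). 104 = 4×22 + 16. So 7^{104} ≡ 7^{16} ≡ 6 (mod 23)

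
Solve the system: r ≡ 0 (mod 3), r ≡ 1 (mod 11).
M = 3 × 11 = 33. M₁ = 11, y₁ ≡ 2 (mod 3). M₂ = 3, y₂ ≡ 4 (mod 11). r = 0×11×2 + 1×3×4 ≡ 12 (mod 33)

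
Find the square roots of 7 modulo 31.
The square roots of 7 mod 31 are 10 and 21. Verify: 10² = 100 ≡ 7 (mod 31)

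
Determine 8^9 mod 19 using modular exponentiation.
By repeated squaring mod 19: 8^{1}≡8, 8^{2}≡7, 8^{4}≡11, 8^{8}≡7. Then 8^{9} = 8^{8+1} ≡ 7 × 8 ≡ 18 mod 19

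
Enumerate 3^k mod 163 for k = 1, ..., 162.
3^1, 3^2, ..., 3^{162} mod 163: [3, 9, 27, 81, 80, 77, 68, 41, 123, 43, 129, 61, 20, 60, 17, 51, 153, 133, 73, 56, 5, 15, 45, 135, 79, 74, 59, 14, 42, 126, 52, 156, 142, 100, 137, 85, 92, 113, 13, 39, 117, 25, 75, 62, 23, 69, 44, 132, 70, 47, 141, 97, 128, 58, 11, 33, 99, 134, 76, 65, 32, 96, 125, 49, 147, 115, 19, 57, 8, 24, 72, 53, 159, 151, 127, 55, 2, 6, 18, 54, 162, 160, 154, 136, 82, 83, 86, 95, 122, 40, 120, 34, 102, 143, 103, 146, 112, 10, 30, 90, 107, 158, 148, 118, 28, 84, 89, 104, 149, 121, 37, 111, 7, 21, 63, 26, 78, 71, 50, 150, 124, 46, 138, 88, 101, 140, 94, 119, 31, 93, 116, 22, 66, 35, 105, 152, 130, 64, 29, 87, 98, 131, 67, 38, 114, 16, 48, 144, 106, 155, 139, 91, 110, 4, 12, 36, 108, 161, 157, 145, 109, 1]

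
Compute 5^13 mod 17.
By repeated squaring mod 17: 5^{1}≡5, 5^{2}≡8, 5^{4}≡13, 5^{8}≡16. Then 5^{13} = 5^{8+4+1} ≡ 16 × 13 × 5 ≡ 3 mod 17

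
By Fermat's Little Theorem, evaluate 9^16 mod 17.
By Fermat's Little Theorem, 9^{16} ≡ 1 mod 17 since 17 is prime and gcd(9, 17) = 1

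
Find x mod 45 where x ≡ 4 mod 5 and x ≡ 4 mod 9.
M = 5 × 9 = 45. M₁ = 9, y₁ ≡ 4 mod 5. M₂ = 5, y₂ ≡ 2 mod 9. x = 4×9×4 + 4×5×2 ≡ 4 mod 45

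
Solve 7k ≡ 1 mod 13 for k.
Since 13 is prime, by Fermat 7^(-1) ≡ 7^{11} ≡ 2 mod 13. Verify: 7 × 2 = 14 ≡ 1 mod 13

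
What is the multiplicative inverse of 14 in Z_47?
Since 47 is prime, by Fermat 14^(-1) ≡ 14^{45} ≡ 37 (mod 47). Verify: 14 × 37 = 518 ≡ 1 (mod 47)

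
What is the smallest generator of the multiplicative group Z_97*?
g = 5. Powers: [5, 25, 28, 43, 21, 8, 40, 6, 30, ...] generates all 96 non-zero residues.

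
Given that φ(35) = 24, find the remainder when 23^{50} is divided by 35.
By Euler: 23^{24} ≡ 1 (mod 35) since gcd(23, 35) = 1. 50 = 2×24 + 2. So 23^{50} ≡ 23^{2} ≡ 4 (mod 35)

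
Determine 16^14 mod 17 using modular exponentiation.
By repeated squaring mod 17: 16^{1}≡16, 16^{2}≡1, 16^{4}≡1, 16^{8}≡1. Then 16^{14} = 16^{8+4+2} ≡ 1 × 1 × 1 ≡ 1 mod 17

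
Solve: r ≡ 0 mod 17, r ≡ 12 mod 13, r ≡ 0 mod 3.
M = 17 × 13 × 3 = 663. M₁ = 39, y₁ ≡ 7 mod 17. M₂ = 51, y₂ ≡ 12 mod 13. M₃ = 221, y₃ ≡ 2 mod 3. r = 0×39×7 + 12×51×12 + 0×221×2 ≡ 51 mod 663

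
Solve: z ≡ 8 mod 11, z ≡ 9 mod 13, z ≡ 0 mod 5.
M = 11 × 13 × 5 = 715. M₁ = 65, y₁ ≡ 10 mod 11. M₂ = 55, y₂ ≡ 9 mod 13. M₃ = 143, y₃ ≡ 2 mod 5. z = 8×65×10 + 9×55×9 + 0×143×2 ≡ 360 mod 715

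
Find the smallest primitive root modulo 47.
g = 5. For each prime q|46: 5^{23}≡46, 5^{2}≡25, none ≡ 1, so ord_47(5) = 46 and 5 is a primitive root.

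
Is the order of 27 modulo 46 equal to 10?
Powers of 27 mod 46: 27^1≡27, 27^2≡39, 27^3≡41, 27^4≡3, 27^5≡35, 27^6≡25, 27^7≡31, 27^8≡9, 27^9≡13, 27^10≡29, 27^11≡1. 27^10≡29≢1, so ord ≠ 10. No, the actual order is 11.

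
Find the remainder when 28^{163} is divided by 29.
By Fermat: 28^{28} ≡ 1 (mod 29). 163 = 5×28 + 23. So 28^{163} ≡ 28^{23} ≡ 28 (mod 29)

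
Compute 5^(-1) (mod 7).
Since 7 is prime, by Fermat 5^(-1) ≡ 5^{5} ≡ 3 (mod 7). Verify: 5 × 3 = 15 ≡ 1 (mod 7)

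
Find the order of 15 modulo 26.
Powers of 15 mod 26: 15^1≡15, 15^2≡17, 15^3≡21, 15^4≡3, 15^5≡19, 15^6≡25, 15^7≡11, 15^8≡9, 15^9≡5, 15^10≡23, 15^11≡7, 15^12≡1. ord_26(15) = 12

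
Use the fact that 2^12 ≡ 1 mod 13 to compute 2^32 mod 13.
By Fermat: 2^{12} ≡ 1 mod 13. 32 = 2×12 + 8. So 2^{32} ≡ 2^{8} ≡ 9 mod 13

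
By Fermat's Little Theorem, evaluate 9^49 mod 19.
By Fermat: 9^{18} ≡ 1 (mod 19). 49 = 2×18 + 13. So 9^{49} ≡ 9^{13} ≡ 6 (mod 19)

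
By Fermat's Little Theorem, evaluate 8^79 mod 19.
By Fermat: 8^{18} ≡ 1 (mod 19). 79 = 4×18 + 7. So 8^{79} ≡ 8^{7} ≡ 8 (mod 19)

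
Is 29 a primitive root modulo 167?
29^{83} ≡ 1 (mod 167) and 83 < 166, so ord_167(29) = 83 ≠ 166 and 29 is not a primitive root.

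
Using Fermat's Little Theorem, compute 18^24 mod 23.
By Fermat: 18^{22} ≡ 1 (mod 23). So 18^{24} = 18^{22} · 18^{2} ≡ 18^{2} ≡ 2 (mod 23)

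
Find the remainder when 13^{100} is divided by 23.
By Fermat: 13^{22} ≡ 1 (mod 23). 100 = 4×22 + 12. So 13^{100} ≡ 13^{12} ≡ 13 (mod 23)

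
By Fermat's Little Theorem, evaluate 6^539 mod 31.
By Fermat: 6^{30} ≡ 1 (mod 31). 539 ≡ 29 (mod 30). So 6^{539} ≡ 6^{29} ≡ 26 (mod 31)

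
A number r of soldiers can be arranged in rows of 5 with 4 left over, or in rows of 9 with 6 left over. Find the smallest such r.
M = 5 × 9 = 45. M₁ = 9, y₁ ≡ 4 (mod 5). M₂ = 5, y₂ ≡ 2 (mod 9). r = 4×9×4 + 6×5×2 ≡ 24 (mod 45)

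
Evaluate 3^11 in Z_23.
By repeated squaring mod 23: 3^{1}≡3, 3^{2}≡9, 3^{4}≡12, 3^{8}≡6. Then 3^{11} = 3^{8+2+1} ≡ 6 × 9 × 3 ≡ 1 mod 23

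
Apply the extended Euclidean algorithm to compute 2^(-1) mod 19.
Extended GCD: 2(-9) + 19(1) = 1. So 2^(-1) ≡ -9 ≡ 10 mod 19. Verify: 2 × 10 = 20 ≡ 1 mod 19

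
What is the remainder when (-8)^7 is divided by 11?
By repeated squaring (mod 11): (-8)^{1}≡3, (-8)^{2}≡9, (-8)^{4}≡4. Then (-8)^{7} = (-8)^{4+2+1} ≡ 4 × 9 × 3 ≡ 9 (mod 11)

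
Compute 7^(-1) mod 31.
Since 31 is prime, by Fermat 7^(-1) ≡ 7^{29} ≡ 9 mod 31. Verify: 7 × 9 = 63 ≡ 1 mod 31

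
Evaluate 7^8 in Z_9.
By repeated squaring mod 9: 7^{1}≡7, 7^{2}≡4, 7^{4}≡7, 7^{8}≡4. So 7^{8} ≡ 4 mod 9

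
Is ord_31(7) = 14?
Powers of 7 mod 31: 7^1≡7, 7^2≡18, 7^3≡2, 7^4≡14, 7^5≡5, 7^6≡4, 7^7≡28, 7^8≡10, 7^9≡8, 7^10≡25, 7^11≡20, 7^12≡16, 7^13≡19, 7^14≡9, 7^15≡1. 7^14≡9≢1, so ord ≠ 14. No, the actual order is 15.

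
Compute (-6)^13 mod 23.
By repeated squaring (mod 23): (-6)^{1}≡17, (-6)^{2}≡13, (-6)^{4}≡8, (-6)^{8}≡18. Then (-6)^{13} = (-6)^{8+4+1} ≡ 18 × 8 × 17 ≡ 10 (mod 23)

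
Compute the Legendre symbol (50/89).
(50/89) = 50^{44} mod 89 = 1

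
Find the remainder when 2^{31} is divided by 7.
By Fermat: 2^{6} ≡ 1 mod 7. 31 = 5×6 + 1. So 2^{31} ≡ 2^{1} ≡ 2 mod 7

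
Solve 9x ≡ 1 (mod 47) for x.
Since 47 is prime, by Fermat 9^(-1) ≡ 9^{45} ≡ 21 (mod 47). Verify: 9 × 21 = 189 ≡ 1 (mod 47)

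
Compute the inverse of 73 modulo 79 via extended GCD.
Extended GCD: 73(13) + 79(-12) = 1. So 73^(-1) ≡ 13 mod 79. Verify: 73 × 13 = 949 ≡ 1 mod 79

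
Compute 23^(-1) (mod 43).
Since 43 is prime, by Fermat 23^(-1) ≡ 23^{41} ≡ 15 (mod 43). Verify: 23 × 15 = 345 ≡ 1 (mod 43)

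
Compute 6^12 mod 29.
By repeated squaring mod 29: 6^{1}≡6, 6^{2}≡7, 6^{4}≡20, 6^{8}≡23. Then 6^{12} = 6^{8+4} ≡ 23 × 20 ≡ 25 mod 29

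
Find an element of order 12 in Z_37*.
8 has order 12 mod 37 since 8^{12} ≡ 1 (mod 37) and no smaller power works.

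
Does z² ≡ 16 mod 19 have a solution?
By Euler's criterion: 16^{9} ≡ 1 mod 19. Since this equals 1, 16 is a QR.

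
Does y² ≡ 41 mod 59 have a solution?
By Euler's criterion: 41^{29} ≡ 1 mod 59. Since this equals 1, 41 is a QR.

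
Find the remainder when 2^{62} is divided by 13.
By Fermat: 2^{12} ≡ 1 mod 13. 62 = 5×12 + 2. So 2^{62} ≡ 2^{2} ≡ 4 mod 13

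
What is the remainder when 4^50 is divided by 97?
By repeated squaring mod 97: 4^{1}≡4, 4^{2}≡16, 4^{4}≡62, 4^{8}≡61, 4^{16}≡35, 4^{32}≡61. Then 4^{50} = 4^{32+16+2} ≡ 61 × 35 × 16 ≡ 16 mod 97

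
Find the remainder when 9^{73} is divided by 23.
By Fermat: 9^{22} ≡ 1 (mod 23). 73 = 3×22 + 7. So 9^{73} ≡ 9^{7} ≡ 4 (mod 23)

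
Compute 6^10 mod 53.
By repeated squaring mod 53: 6^{1}≡6, 6^{2}≡36, 6^{4}≡24, 6^{8}≡46. Then 6^{10} = 6^{8+2} ≡ 46 × 36 ≡ 13 mod 53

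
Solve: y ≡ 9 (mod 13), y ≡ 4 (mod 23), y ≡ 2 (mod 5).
M = 13 × 23 × 5 = 1495. M₁ = 115, y₁ ≡ 6 (mod 13). M₂ = 65, y₂ ≡ 17 (mod 23). M₃ = 299, y₃ ≡ 4 (mod 5). y = 9×115×6 + 4×65×17 + 2×299×4 ≡ 1062 (mod 1495)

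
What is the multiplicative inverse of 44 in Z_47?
Since 47 is prime, by Fermat 44^(-1) ≡ 44^{45} ≡ 31 (mod 47). Verify: 44 × 31 = 1364 ≡ 1 (mod 47)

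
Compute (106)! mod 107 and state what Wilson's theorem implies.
(106)! mod 107 = 106. Since this equals -1 mod 107, Wilson confirms 107 is prime.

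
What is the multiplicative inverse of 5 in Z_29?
Since 29 is prime, by Fermat 5^(-1) ≡ 5^{27} ≡ 6 (mod 29). Verify: 5 × 6 = 30 ≡ 1 (mod 29)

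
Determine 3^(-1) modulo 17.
Since 17 is prime, by Fermat 3^(-1) ≡ 3^{15} ≡ 6 mod 17. Verify: 3 × 6 = 18 ≡ 1 mod 17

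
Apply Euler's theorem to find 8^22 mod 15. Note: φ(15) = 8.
By Euler: 8^{8} ≡ 1 mod 15 since gcd(8, 15) = 1. 22 = 2×8 + 6. So 8^{22} ≡ 8^{6} ≡ 4 mod 15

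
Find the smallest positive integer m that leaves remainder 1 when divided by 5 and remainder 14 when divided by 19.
M = 5 × 19 = 95. M₁ = 19, y₁ ≡ 4 (mod 5). M₂ = 5, y₂ ≡ 4 (mod 19). m = 1×19×4 + 14×5×4 ≡ 71 (mod 95)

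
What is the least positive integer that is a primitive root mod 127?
g = 3. For each prime q|126: 3^{63}≡126, 3^{42}≡107, 3^{18}≡4, none ≡ 1, so ord_127(3) = 126 and 3 is a primitive root.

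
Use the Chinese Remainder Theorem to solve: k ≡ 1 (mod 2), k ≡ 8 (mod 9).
M = 2 × 9 = 18. M₁ = 9, y₁ ≡ 1 (mod 2). M₂ = 2, y₂ ≡ 5 (mod 9). k = 1×9×1 + 8×2×5 ≡ 17 (mod 18)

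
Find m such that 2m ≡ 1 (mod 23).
Since 23 is prime, by Fermat 2^(-1) ≡ 2^{21} ≡ 12 (mod 23). Verify: 2 × 12 = 24 ≡ 1 (mod 23)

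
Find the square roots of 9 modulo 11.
The square roots of 9 mod 11 are 3 and 8. Verify: 3² = 9 ≡ 9 mod 11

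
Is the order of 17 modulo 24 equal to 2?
Powers of 17 mod 24: 17^1≡17, 17^2≡1. First k with 17^k≡1 is k=2. Yes, ord_24(17) = 2.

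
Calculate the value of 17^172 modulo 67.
Using Fermat: 17^{66} ≡ 1 (mod 67). 172 ≡ 40 (mod 66). So 17^{172} ≡ 17^{40} ≡ 54 (mod 67)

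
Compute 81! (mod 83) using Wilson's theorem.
(82)! = (81)! × (82) ≡ -1 (mod 83). So (81)! ≡ -1 × (82)^(-1) ≡ (-1)×(-1) = 1 (mod 83)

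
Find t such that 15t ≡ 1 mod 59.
Since 59 is prime, by Fermat 15^(-1) ≡ 15^{57} ≡ 4 mod 59. Verify: 15 × 4 = 60 ≡ 1 mod 59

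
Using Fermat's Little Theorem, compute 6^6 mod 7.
By Fermat's Little Theorem, 6^{6} ≡ 1 (mod 7) since 7 is prime and gcd(6, 7) = 1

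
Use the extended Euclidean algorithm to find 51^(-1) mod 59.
Extended GCD: 51(22) + 59(-19) = 1. So 51^(-1) ≡ 22 (mod 59). Verify: 51 × 22 = 1122 ≡ 1 (mod 59)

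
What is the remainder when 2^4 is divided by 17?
2^{4} = 16 ≡ 16 (mod 17)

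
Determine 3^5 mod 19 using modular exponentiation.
By repeated squaring mod 19: 3^{1}≡3, 3^{2}≡9, 3^{4}≡5. Then 3^{5} = 3^{4+1} ≡ 5 × 3 ≡ 15 mod 19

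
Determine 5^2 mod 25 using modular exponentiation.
5^{2} = 25 ≡ 0 (mod 25)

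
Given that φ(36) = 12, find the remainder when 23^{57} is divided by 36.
By Euler: 23^{12} ≡ 1 (mod 36) since gcd(23, 36) = 1. 57 = 4×12 + 9. So 23^{57} ≡ 23^{9} ≡ 35 (mod 36)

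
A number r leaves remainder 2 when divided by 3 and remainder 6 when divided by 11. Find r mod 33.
M = 3 × 11 = 33. M₁ = 11, y₁ ≡ 2 mod 3. M₂ = 3, y₂ ≡ 4 mod 11. r = 2×11×2 + 6×3×4 ≡ 17 mod 33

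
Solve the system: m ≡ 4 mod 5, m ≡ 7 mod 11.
M = 5 × 11 = 55. M₁ = 11, y₁ ≡ 1 mod 5. M₂ = 5, y₂ ≡ 9 mod 11. m = 4×11×1 + 7×5×9 ≡ 29 mod 55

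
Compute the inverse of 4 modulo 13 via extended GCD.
Extended GCD: 4(-3) + 13(1) = 1. So 4^(-1) ≡ -3 ≡ 10 mod 13. Verify: 4 × 10 = 40 ≡ 1 mod 13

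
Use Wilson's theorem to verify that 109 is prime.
(108)! mod 109 = 108. Since this equals -1 mod 109, Wilson confirms 109 is prime.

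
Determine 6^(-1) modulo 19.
Since 19 is prime, by Fermat 6^(-1) ≡ 6^{17} ≡ 16 mod 19. Verify: 6 × 16 = 96 ≡ 1 mod 19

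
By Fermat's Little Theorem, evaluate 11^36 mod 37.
By Fermat's Little Theorem, 11^{36} ≡ 1 (mod 37) since 37 is prime and gcd(11, 37) = 1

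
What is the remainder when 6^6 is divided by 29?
By repeated squaring (mod 29): 6^{1}≡6, 6^{2}≡7, 6^{4}≡20. Then 6^{6} = 6^{4+2} ≡ 20 × 7 ≡ 24 (mod 29)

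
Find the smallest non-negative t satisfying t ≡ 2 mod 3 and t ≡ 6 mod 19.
M = 3 × 19 = 57. M₁ = 19, y₁ ≡ 1 mod 3. M₂ = 3, y₂ ≡ 13 mod 19. t = 2×19×1 + 6×3×13 ≡ 44 mod 57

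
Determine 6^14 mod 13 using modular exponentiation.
Using Fermat: 6^{12} ≡ 1 mod 13. 14 ≡ 2 mod 12. So 6^{14} ≡ 6^{2} ≡ 10 mod 13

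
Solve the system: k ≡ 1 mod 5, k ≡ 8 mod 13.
M = 5 × 13 = 65. M₁ = 13, y₁ ≡ 2 mod 5. M₂ = 5, y₂ ≡ 8 mod 13. k = 1×13×2 + 8×5×8 ≡ 21 mod 65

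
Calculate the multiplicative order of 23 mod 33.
Powers of 23 mod 33: 23^1≡23, 23^2≡1. So the order of 23 is 2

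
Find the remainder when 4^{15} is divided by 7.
By Fermat: 4^{6} ≡ 1 (mod 7). 15 = 2×6 + 3. So 4^{15} ≡ 4^{3} ≡ 1 (mod 7)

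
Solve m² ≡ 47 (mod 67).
The square roots of 47 mod 67 are 39 and 28. Verify: 39² = 1521 ≡ 47 (mod 67)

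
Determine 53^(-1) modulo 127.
Since 127 is prime, by Fermat 53^(-1) ≡ 53^{125} ≡ 12 (mod 127). Verify: 53 × 12 = 636 ≡ 1 (mod 127)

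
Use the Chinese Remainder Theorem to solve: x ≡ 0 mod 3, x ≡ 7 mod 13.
M = 3 × 13 = 39. M₁ = 13, y₁ ≡ 1 mod 3. M₂ = 3, y₂ ≡ 9 mod 13. x = 0×13×1 + 7×3×9 ≡ 33 mod 39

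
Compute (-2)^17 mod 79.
By repeated squaring (mod 79): (-2)^{1}≡77, (-2)^{2}≡4, (-2)^{4}≡16, (-2)^{8}≡19, (-2)^{16}≡45. Then (-2)^{17} = (-2)^{16+1} ≡ 45 × 77 ≡ 68 (mod 79)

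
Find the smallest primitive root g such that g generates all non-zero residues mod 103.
g = 5. For each prime q|102: 5^{51}≡102, 5^{34}≡56, 5^{6}≡72, none ≡ 1, so ord_103(5) = 102 and 5 is a primitive root.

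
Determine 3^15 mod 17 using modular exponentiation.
By repeated squaring (mod 17): 3^{1}≡3, 3^{2}≡9, 3^{4}≡13, 3^{8}≡16. Then 3^{15} = 3^{8+4+2+1} ≡ 16 × 13 × 9 × 3 ≡ 6 (mod 17)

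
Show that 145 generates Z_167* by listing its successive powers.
145^1, 145^2, ..., 145^{166} mod 167: [145, 150, 40, 122, 155, 97, 37, 21, 39, 144, 5, 57, 82, 33, 109, 107, 151, 18, 105, 28, 52, 25, 118, 76, 165, 44, 34, 87, 90, 24, 140, 93, 125, 89, 46, 157, 53, 3, 101, 116, 120, 32, 131, 124, 111, 63, 117, 98, 15, 4, 79, 99, 160, 154, 119, 54, 148, 84, 156, 75, 20, 61, 161, 132, 102, 94, 103, 72, 86, 112, 41, 100, 138, 137, 159, 9, 136, 14, 26, 96, 59, 38, 166, 22, 17, 127, 45, 12, 70, 130, 146, 128, 23, 162, 110, 85, 134, 58, 60, 16, 149, 62, 139, 115, 142, 49, 91, 2, 123, 133, 80, 77, 143, 27, 74, 42, 78, 121, 10, 114, 164, 66, 51, 47, 135, 36, 43, 56, 104, 50, 69, 152, 163, 88, 68, 7, 13, 48, 113, 19, 83, 11, 92, 147, 106, 6, 35, 65, 73, 64, 95, 81, 55, 126, 67, 29, 30, 8, 158, 31, 153, 141, 71, 108, 129, 1]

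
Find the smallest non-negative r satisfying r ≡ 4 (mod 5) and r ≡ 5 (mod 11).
M = 5 × 11 = 55. M₁ = 11, y₁ ≡ 1 (mod 5). M₂ = 5, y₂ ≡ 9 (mod 11). r = 4×11×1 + 5×5×9 ≡ 49 (mod 55)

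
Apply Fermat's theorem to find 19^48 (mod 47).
By Fermat: 19^{46} ≡ 1 (mod 47). So 19^{48} = 19^{46} · 19^{2} ≡ 19^{2} ≡ 32 (mod 47)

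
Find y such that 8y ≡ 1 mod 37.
Since 37 is prime, by Fermat 8^(-1) ≡ 8^{35} ≡ 14 mod 37. Verify: 8 × 14 = 112 ≡ 1 mod 37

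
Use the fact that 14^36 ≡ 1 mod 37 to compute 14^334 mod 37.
By Fermat: 14^{36} ≡ 1 mod 37. 334 ≡ 10 mod 36. So 14^{334} ≡ 14^{10} ≡ 27 mod 37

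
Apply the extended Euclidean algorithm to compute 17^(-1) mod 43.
Extended GCD: 17(-5) + 43(2) = 1. So 17^(-1) ≡ -5 ≡ 38 (mod 43). Verify: 17 × 38 = 646 ≡ 1 (mod 43)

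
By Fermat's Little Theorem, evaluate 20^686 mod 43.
By Fermat: 20^{42} ≡ 1 (mod 43). 686 ≡ 14 (mod 42). So 20^{686} ≡ 20^{14} ≡ 36 (mod 43)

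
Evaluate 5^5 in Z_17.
By repeated squaring (mod 17): 5^{1}≡5, 5^{2}≡8, 5^{4}≡13. Then 5^{5} = 5^{4+1} ≡ 13 × 5 ≡ 14 (mod 17)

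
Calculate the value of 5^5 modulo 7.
By repeated squaring mod 7: 5^{1}≡5, 5^{2}≡4, 5^{4}≡2. Then 5^{5} = 5^{4+1} ≡ 2 × 5 ≡ 3 mod 7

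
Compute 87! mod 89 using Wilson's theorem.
(88)! = (87)! × (88) ≡ -1 mod 89. So (87)! ≡ -1 × (88)^(-1) ≡ (-1)×(-1) = 1 mod 89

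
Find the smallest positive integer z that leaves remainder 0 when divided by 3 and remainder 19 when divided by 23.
M = 3 × 23 = 69. M₁ = 23, y₁ ≡ 2 (mod 3). M₂ = 3, y₂ ≡ 8 (mod 23). z = 0×23×2 + 19×3×8 ≡ 42 (mod 69)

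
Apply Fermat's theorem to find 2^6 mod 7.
By Fermat's Little Theorem, 2^{6} ≡ 1 mod 7 since 7 is prime and gcd(2, 7) = 1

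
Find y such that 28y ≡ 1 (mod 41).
Since 41 is prime, by Fermat 28^(-1) ≡ 28^{39} ≡ 22 (mod 41). Verify: 28 × 22 = 616 ≡ 1 (mod 41)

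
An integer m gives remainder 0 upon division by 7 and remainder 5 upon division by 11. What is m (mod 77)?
M = 7 × 11 = 77. M₁ = 11, y₁ ≡ 2 (mod 7). M₂ = 7, y₂ ≡ 8 (mod 11). m = 0×11×2 + 5×7×8 ≡ 49 (mod 77)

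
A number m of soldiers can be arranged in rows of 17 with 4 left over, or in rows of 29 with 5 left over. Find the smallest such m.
M = 17 × 29 = 493. M₁ = 29, y₁ ≡ 10 mod 17. M₂ = 17, y₂ ≡ 12 mod 29. m = 4×29×10 + 5×17×12 ≡ 208 mod 493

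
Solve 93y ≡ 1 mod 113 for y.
Since 113 is prime, by Fermat 93^(-1) ≡ 93^{111} ≡ 96 mod 113. Verify: 93 × 96 = 8928 ≡ 1 mod 113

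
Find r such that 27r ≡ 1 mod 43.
Since 43 is prime, by Fermat 27^(-1) ≡ 27^{41} ≡ 8 mod 43. Verify: 27 × 8 = 216 ≡ 1 mod 43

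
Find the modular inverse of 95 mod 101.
Since 101 is prime, by Fermat 95^(-1) ≡ 95^{99} ≡ 84 mod 101. Verify: 95 × 84 = 7980 ≡ 1 mod 101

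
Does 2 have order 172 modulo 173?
ord_173(2) divides 172. For each prime q|172: 2^{86}≡172, 2^{4}≡16, none ≡ 1. So 2 has order 172 and is a primitive root mod 173.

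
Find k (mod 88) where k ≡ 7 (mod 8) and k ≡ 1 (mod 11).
M = 8 × 11 = 88. M₁ = 11, y₁ ≡ 3 (mod 8). M₂ = 8, y₂ ≡ 7 (mod 11). k = 7×11×3 + 1×8×7 ≡ 23 (mod 88)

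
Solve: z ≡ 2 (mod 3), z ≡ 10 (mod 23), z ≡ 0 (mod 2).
M = 3 × 23 × 2 = 138. M₁ = 46, y₁ ≡ 1 (mod 3). M₂ = 6, y₂ ≡ 4 (mod 23). M₃ = 69, y₃ ≡ 1 (mod 2). z = 2×46×1 + 10×6×4 + 0×69×1 ≡ 56 (mod 138)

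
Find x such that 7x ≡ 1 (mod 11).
Since 11 is prime, by Fermat 7^(-1) ≡ 7^{9} ≡ 8 (mod 11). Verify: 7 × 8 = 56 ≡ 1 (mod 11)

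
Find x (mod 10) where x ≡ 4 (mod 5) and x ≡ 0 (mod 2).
M = 5 × 2 = 10. M₁ = 2, y₁ ≡ 3 (mod 5). M₂ = 5, y₂ ≡ 1 (mod 2). x = 4×2×3 + 0×5×1 ≡ 4 (mod 10)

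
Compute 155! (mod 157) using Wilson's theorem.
(156)! = (155)! × (156) ≡ -1 (mod 157). So (155)! ≡ -1 × (156)^(-1) ≡ (-1)×(-1) = 1 (mod 157)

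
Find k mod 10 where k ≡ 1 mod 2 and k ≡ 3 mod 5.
M = 2 × 5 = 10. M₁ = 5, y₁ ≡ 1 mod 2. M₂ = 2, y₂ ≡ 3 mod 5. k = 1×5×1 + 3×2×3 ≡ 3 mod 10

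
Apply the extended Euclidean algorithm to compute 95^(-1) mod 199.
Extended GCD: 95(44) + 199(-21) = 1. So 95^(-1) ≡ 44 mod 199. Verify: 95 × 44 = 4180 ≡ 1 mod 199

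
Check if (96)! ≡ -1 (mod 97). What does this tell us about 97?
(96)! mod 97 = 96. Since this equals -1 (mod 97), Wilson confirms 97 is prime.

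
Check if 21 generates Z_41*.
21^{20} ≡ 1 (mod 41) and 20 < 40, so ord_41(21) = 20 ≠ 40 and 21 is not a primitive root.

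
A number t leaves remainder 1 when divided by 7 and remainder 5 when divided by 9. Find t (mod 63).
M = 7 × 9 = 63. M₁ = 9, y₁ ≡ 4 (mod 7). M₂ = 7, y₂ ≡ 4 (mod 9). t = 1×9×4 + 5×7×4 ≡ 50 (mod 63)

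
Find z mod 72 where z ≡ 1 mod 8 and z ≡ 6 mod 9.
M = 8 × 9 = 72. M₁ = 9, y₁ ≡ 1 mod 8. M₂ = 8, y₂ ≡ 8 mod 9. z = 1×9×1 + 6×8×8 ≡ 33 mod 72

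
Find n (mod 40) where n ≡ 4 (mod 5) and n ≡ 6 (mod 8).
M = 5 × 8 = 40. M₁ = 8, y₁ ≡ 2 (mod 5). M₂ = 5, y₂ ≡ 5 (mod 8). n = 4×8×2 + 6×5×5 ≡ 14 (mod 40)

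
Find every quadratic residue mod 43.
Quadratic residues modulo 43: {1, 4, 6, 9, 10, 11, 13, 14, 15, 16, 17, 21, 23, 24, 25, 31, 35, 36, 38, 40, 41}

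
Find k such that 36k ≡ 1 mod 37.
Since 37 is prime, by Fermat 36^(-1) ≡ 36^{35} ≡ 36 mod 37. Verify: 36 × 36 = 1296 ≡ 1 mod 37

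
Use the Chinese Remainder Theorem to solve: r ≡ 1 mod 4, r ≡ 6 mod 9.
M = 4 × 9 = 36. M₁ = 9, y₁ ≡ 1 mod 4. M₂ = 4, y₂ ≡ 7 mod 9. r = 1×9×1 + 6×4×7 ≡ 33 mod 36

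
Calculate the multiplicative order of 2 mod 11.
Powers of 2 mod 11: 2^1≡2, 2^2≡4, 2^3≡8, 2^4≡5, 2^5≡10, 2^6≡9, 2^7≡7, 2^8≡3, 2^9≡6, 2^10≡1. So the order of 2 is 10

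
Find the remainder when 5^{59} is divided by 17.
By Fermat: 5^{16} ≡ 1 mod 17. 59 = 3×16 + 11. So 5^{59} ≡ 5^{11} ≡ 11 mod 17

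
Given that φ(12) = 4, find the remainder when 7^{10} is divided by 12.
By Euler: 7^{4} ≡ 1 (mod 12) since gcd(7, 12) = 1. 10 = 2×4 + 2. So 7^{10} ≡ 7^{2} ≡ 1 (mod 12)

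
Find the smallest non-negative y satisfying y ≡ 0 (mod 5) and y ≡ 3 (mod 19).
M = 5 × 19 = 95. M₁ = 19, y₁ ≡ 4 (mod 5). M₂ = 5, y₂ ≡ 4 (mod 19). y = 0×19×4 + 3×5×4 ≡ 60 (mod 95)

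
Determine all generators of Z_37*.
There are φ(36) = 12 primitive roots mod 37: {2, 5, 13, 15, 17, 18, 19, 20, 22, 24, 32, 35}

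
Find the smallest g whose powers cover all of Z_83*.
g = 2. For each prime q|82: 2^{41}≡82, 2^{2}≡4, none ≡ 1, so ord_83(2) = 82 and 2 is a primitive root.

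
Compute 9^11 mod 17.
By repeated squaring mod 17: 9^{1}≡9, 9^{2}≡13, 9^{4}≡16, 9^{8}≡1. Then 9^{11} = 9^{8+2+1} ≡ 1 × 13 × 9 ≡ 15 mod 17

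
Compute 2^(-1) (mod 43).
Since 43 is prime, by Fermat 2^(-1) ≡ 2^{41} ≡ 22 (mod 43). Verify: 2 × 22 = 44 ≡ 1 (mod 43)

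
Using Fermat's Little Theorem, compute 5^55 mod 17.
By Fermat: 5^{16} ≡ 1 mod 17. 55 = 3×16 + 7. So 5^{55} ≡ 5^{7} ≡ 10 mod 17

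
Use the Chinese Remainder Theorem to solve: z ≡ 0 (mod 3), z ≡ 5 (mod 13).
M = 3 × 13 = 39. M₁ = 13, y₁ ≡ 1 (mod 3). M₂ = 3, y₂ ≡ 9 (mod 13). z = 0×13×1 + 5×3×9 ≡ 18 (mod 39)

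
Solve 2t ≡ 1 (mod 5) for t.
Since 5 is prime, by Fermat 2^(-1) ≡ 2^{3} ≡ 3 (mod 5). Verify: 2 × 3 = 6 ≡ 1 (mod 5)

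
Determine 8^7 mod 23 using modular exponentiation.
By repeated squaring (mod 23): 8^{1}≡8, 8^{2}≡18, 8^{4}≡2. Then 8^{7} = 8^{4+2+1} ≡ 2 × 18 × 8 ≡ 12 (mod 23)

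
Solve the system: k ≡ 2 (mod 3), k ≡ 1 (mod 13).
M = 3 × 13 = 39. M₁ = 13, y₁ ≡ 1 (mod 3). M₂ = 3, y₂ ≡ 9 (mod 13). k = 2×13×1 + 1×3×9 ≡ 14 (mod 39)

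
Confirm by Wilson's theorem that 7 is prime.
(6)! mod 7 = 6. Since this equals -1 (mod 7), Wilson confirms 7 is prime.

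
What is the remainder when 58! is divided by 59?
By Wilson's theorem, (58)! ≡ -1 ≡ 58 mod 59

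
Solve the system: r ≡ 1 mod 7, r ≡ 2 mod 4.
M = 7 × 4 = 28. M₁ = 4, y₁ ≡ 2 mod 7. M₂ = 7, y₂ ≡ 3 mod 4. r = 1×4×2 + 2×7×3 ≡ 22 mod 28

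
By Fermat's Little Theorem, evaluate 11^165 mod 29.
By Fermat: 11^{28} ≡ 1 (mod 29). 165 = 5×28 + 25. So 11^{165} ≡ 11^{25} ≡ 19 (mod 29)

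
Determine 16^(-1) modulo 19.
Since 19 is prime, by Fermat 16^(-1) ≡ 16^{17} ≡ 6 (mod 19). Verify: 16 × 6 = 96 ≡ 1 (mod 19)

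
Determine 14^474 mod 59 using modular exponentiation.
Using Fermat: 14^{58} ≡ 1 (mod 59). 474 ≡ 10 (mod 58). So 14^{474} ≡ 14^{10} ≡ 46 (mod 59)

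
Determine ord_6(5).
Powers of 5 mod 6: 5^1≡5, 5^2≡1. ord_6(5) = 2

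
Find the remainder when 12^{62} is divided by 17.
By Fermat: 12^{16} ≡ 1 (mod 17). 62 = 3×16 + 14. So 12^{62} ≡ 12^{14} ≡ 15 (mod 17)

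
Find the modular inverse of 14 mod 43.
Since 43 is prime, by Fermat 14^(-1) ≡ 14^{41} ≡ 40 (mod 43). Verify: 14 × 40 = 560 ≡ 1 (mod 43)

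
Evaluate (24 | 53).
(24/53) = 24^{26} mod 53 = 1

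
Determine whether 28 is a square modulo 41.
By Euler's criterion: 28^{20} ≡ 40 mod 41. Since this equals -1 (≡ 40), 28 is not a QR.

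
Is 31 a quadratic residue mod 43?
By Euler's criterion: 31^{21} ≡ 1 mod 43. Since this equals 1, 31 is a QR.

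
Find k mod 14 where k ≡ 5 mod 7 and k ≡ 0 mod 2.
M = 7 × 2 = 14. M₁ = 2, y₁ ≡ 4 mod 7. M₂ = 7, y₂ ≡ 1 mod 2. k = 5×2×4 + 0×7×1 ≡ 12 mod 14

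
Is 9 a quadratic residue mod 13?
By Euler's criterion: 9^{6} ≡ 1 (mod 13). Since this equals 1, 9 is a QR.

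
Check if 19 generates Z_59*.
19^{29} ≡ 1 (mod 59) and 29 < 58, so ord_59(19) = 29 ≠ 58 and 19 is not a primitive root.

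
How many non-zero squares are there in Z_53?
Exactly half the non-zero residues mod a prime are QRs: (53-1)/2 = 26.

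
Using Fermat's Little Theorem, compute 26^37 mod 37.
By Fermat: 26^{36} ≡ 1 mod 37. So 26^{37} = 26^{36} · 26^{1} ≡ 26^{1} ≡ 26 mod 37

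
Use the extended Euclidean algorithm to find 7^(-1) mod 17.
Extended GCD: 7(5) + 17(-2) = 1. So 7^(-1) ≡ 5 (mod 17). Verify: 7 × 5 = 35 ≡ 1 (mod 17)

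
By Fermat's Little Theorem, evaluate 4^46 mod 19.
By Fermat: 4^{18} ≡ 1 (mod 19). 46 = 2×18 + 10. So 4^{46} ≡ 4^{10} ≡ 4 (mod 19)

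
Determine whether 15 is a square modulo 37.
By Euler's criterion: 15^{18} ≡ 36 (mod 37). Since this equals -1 (≡ 36), 15 is not a QR.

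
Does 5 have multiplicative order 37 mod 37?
Powers of 5 mod 37: 5^1≡5, 5^2≡25, 5^3≡14, 5^4≡33, 5^5≡17, 5^6≡11, 5^7≡18, 5^8≡16, 5^9≡6, 5^10≡30, 5^11≡2, 5^12≡10, 5^13≡13, 5^14≡28, 5^15≡29, 5^16≡34, 5^17≡22, 5^18≡36, 5^19≡32, 5^20≡12, 5^21≡23, 5^22≡4, 5^23≡20, 5^24≡26, 5^25≡19, 5^26≡21, 5^27≡31, 5^28≡7, 5^29≡35, 5^30≡27, 5^31≡24, 5^32≡9, 5^33≡8, 5^34≡3, 5^35≡15, 5^36≡1. Already 5^36≡1, so the order is 36 < 37. No, the actual order is 36.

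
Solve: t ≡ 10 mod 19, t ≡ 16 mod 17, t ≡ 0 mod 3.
M = 19 × 17 × 3 = 969. M₁ = 51, y₁ ≡ 3 mod 19. M₂ = 57, y₂ ≡ 3 mod 17. M₃ = 323, y₃ ≡ 2 mod 3. t = 10×51×3 + 16×57×3 + 0×323×2 ≡ 390 mod 969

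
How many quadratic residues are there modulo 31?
The squaring map on Z_31* is 2-to-1, so there are (30)/2 = 15 QRs.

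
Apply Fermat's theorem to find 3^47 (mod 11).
By Fermat: 3^{10} ≡ 1 (mod 11). 47 = 4×10 + 7. So 3^{47} ≡ 3^{7} ≡ 9 (mod 11)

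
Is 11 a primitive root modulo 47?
ord_47(11) divides 46. For each prime q|46: 11^{23}≡46, 11^{2}≡27, none ≡ 1. So 11 has order 46 and is a primitive root mod 47.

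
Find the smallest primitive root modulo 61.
g = 2. For each prime q|60: 2^{30}≡60, 2^{20}≡47, 2^{12}≡9, none ≡ 1, so ord_61(2) = 60 and 2 is a primitive root.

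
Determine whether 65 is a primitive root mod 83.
65^{41} ≡ 1 (mod 83) and 41 < 82, so ord_83(65) = 41 ≠ 82 and 65 is not a primitive root.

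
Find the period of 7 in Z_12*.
Powers of 7 mod 12: 7^1≡7, 7^2≡1. So the order of 7 is 2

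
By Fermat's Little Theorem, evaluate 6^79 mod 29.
By Fermat: 6^{28} ≡ 1 (mod 29). 79 = 2×28 + 23. So 6^{79} ≡ 6^{23} ≡ 22 (mod 29)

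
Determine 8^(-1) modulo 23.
Since 23 is prime, by Fermat 8^(-1) ≡ 8^{21} ≡ 3 (mod 23). Verify: 8 × 3 = 24 ≡ 1 (mod 23)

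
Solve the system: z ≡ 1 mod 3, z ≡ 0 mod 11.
M = 3 × 11 = 33. M₁ = 11, y₁ ≡ 2 mod 3. M₂ = 3, y₂ ≡ 4 mod 11. z = 1×11×2 + 0×3×4 ≡ 22 mod 33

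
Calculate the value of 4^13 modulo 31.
By repeated squaring (mod 31): 4^{1}≡4, 4^{2}≡16, 4^{4}≡8, 4^{8}≡2. Then 4^{13} = 4^{8+4+1} ≡ 2 × 8 × 4 ≡ 2 (mod 31)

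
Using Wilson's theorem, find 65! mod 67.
(66)! = (65)! × (66) ≡ -1 (mod 67). So (65)! ≡ -1 × (66)^(-1) ≡ (-1)×(-1) = 1 (mod 67)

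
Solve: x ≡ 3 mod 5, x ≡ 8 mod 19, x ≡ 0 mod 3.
M = 5 × 19 × 3 = 285. M₁ = 57, y₁ ≡ 3 mod 5. M₂ = 15, y₂ ≡ 14 mod 19. M₃ = 95, y₃ ≡ 2 mod 3. x = 3×57×3 + 8×15×14 + 0×95×2 ≡ 198 mod 285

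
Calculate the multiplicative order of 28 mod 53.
Powers of 28 mod 53: 28^1≡28, 28^2≡42, 28^3≡10, 28^4≡15, 28^5≡49, 28^6≡47, 28^7≡44, 28^8≡13, 28^9≡46, 28^10≡16, 28^11≡24, 28^12≡36, 28^13≡1. ord_53(28) = 13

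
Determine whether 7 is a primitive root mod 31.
7^{15} ≡ 1 mod 31 and 15 < 30, so ord_31(7) = 15 ≠ 30 and 7 is not a primitive root.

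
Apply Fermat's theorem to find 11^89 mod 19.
By Fermat: 11^{18} ≡ 1 mod 19. 89 = 4×18 + 17. So 11^{89} ≡ 11^{17} ≡ 7 mod 19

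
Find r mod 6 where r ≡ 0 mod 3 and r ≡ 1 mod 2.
M = 3 × 2 = 6. M₁ = 2, y₁ ≡ 2 mod 3. M₂ = 3, y₂ ≡ 1 mod 2. r = 0×2×2 + 1×3×1 ≡ 3 mod 6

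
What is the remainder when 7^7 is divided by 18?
By repeated squaring mod 18: 7^{1}≡7, 7^{2}≡13, 7^{4}≡7. Then 7^{7} = 7^{4+2+1} ≡ 7 × 13 × 7 ≡ 7 mod 18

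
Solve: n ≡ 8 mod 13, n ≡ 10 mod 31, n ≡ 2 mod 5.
M = 13 × 31 × 5 = 2015. M₁ = 155, y₁ ≡ 12 mod 13. M₂ = 65, y₂ ≡ 21 mod 31. M₃ = 403, y₃ ≡ 2 mod 5. n = 8×155×12 + 10×65×21 + 2×403×2 ≡ 1932 mod 2015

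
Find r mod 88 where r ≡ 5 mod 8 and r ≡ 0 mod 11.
M = 8 × 11 = 88. M₁ = 11, y₁ ≡ 3 mod 8. M₂ = 8, y₂ ≡ 7 mod 11. r = 5×11×3 + 0×8×7 ≡ 77 mod 88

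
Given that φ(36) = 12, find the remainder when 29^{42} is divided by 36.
By Euler: 29^{12} ≡ 1 mod 36 since gcd(29, 36) = 1. 42 = 3×12 + 6. So 29^{42} ≡ 29^{6} ≡ 1 mod 36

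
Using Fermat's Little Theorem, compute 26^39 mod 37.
By Fermat: 26^{36} ≡ 1 (mod 37). So 26^{39} = 26^{36} · 26^{3} ≡ 26^{3} ≡ 1 (mod 37)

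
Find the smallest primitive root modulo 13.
g = 2. For each prime q|12: 2^{6}≡12, 2^{4}≡3, none ≡ 1, so ord_13(2) = 12 and 2 is a primitive root.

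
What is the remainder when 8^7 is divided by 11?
By repeated squaring (mod 11): 8^{1}≡8, 8^{2}≡9, 8^{4}≡4. Then 8^{7} = 8^{4+2+1} ≡ 4 × 9 × 8 ≡ 2 (mod 11)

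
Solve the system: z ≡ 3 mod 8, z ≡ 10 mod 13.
M = 8 × 13 = 104. M₁ = 13, y₁ ≡ 5 mod 8. M₂ = 8, y₂ ≡ 5 mod 13. z = 3×13×5 + 10×8×5 ≡ 75 mod 104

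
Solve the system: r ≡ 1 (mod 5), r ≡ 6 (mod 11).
M = 5 × 11 = 55. M₁ = 11, y₁ ≡ 1 (mod 5). M₂ = 5, y₂ ≡ 9 (mod 11). r = 1×11×1 + 6×5×9 ≡ 6 (mod 55)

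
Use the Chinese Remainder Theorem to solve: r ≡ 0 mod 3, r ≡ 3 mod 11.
M = 3 × 11 = 33. M₁ = 11, y₁ ≡ 2 mod 3. M₂ = 3, y₂ ≡ 4 mod 11. r = 0×11×2 + 3×3×4 ≡ 3 mod 33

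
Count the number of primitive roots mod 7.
There are φ(7-1) = φ(6) = 2 primitive roots modulo 7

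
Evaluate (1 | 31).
(1/31) = 1^{15} mod 31 = 1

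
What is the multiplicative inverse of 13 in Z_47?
Since 47 is prime, by Fermat 13^(-1) ≡ 13^{45} ≡ 29 (mod 47). Verify: 13 × 29 = 377 ≡ 1 (mod 47)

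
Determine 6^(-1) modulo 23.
Since 23 is prime, by Fermat 6^(-1) ≡ 6^{21} ≡ 4 mod 23. Verify: 6 × 4 = 24 ≡ 1 mod 23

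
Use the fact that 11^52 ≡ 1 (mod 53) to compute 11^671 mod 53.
By Fermat: 11^{52} ≡ 1 (mod 53). 671 ≡ 47 (mod 52). So 11^{671} ≡ 11^{47} ≡ 43 (mod 53)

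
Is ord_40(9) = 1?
Powers of 9 mod 40: 9^1≡9, 9^2≡1. 9^1≡9≢1, so ord ≠ 1. No, the actual order is 2.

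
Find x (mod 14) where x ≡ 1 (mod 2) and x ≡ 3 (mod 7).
M = 2 × 7 = 14. M₁ = 7, y₁ ≡ 1 (mod 2). M₂ = 2, y₂ ≡ 4 (mod 7). x = 1×7×1 + 3×2×4 ≡ 3 (mod 14)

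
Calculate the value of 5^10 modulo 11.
Using Fermat: 5^{10} ≡ 1 (mod 11). 10 ≡ 0 (mod 10). So 5^{10} ≡ 5^{0} ≡ 1 (mod 11)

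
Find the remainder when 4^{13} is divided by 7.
By Fermat: 4^{6} ≡ 1 (mod 7). 13 = 2×6 + 1. So 4^{13} ≡ 4^{1} ≡ 4 (mod 7)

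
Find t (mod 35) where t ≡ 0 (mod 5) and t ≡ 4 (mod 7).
M = 5 × 7 = 35. M₁ = 7, y₁ ≡ 3 (mod 5). M₂ = 5, y₂ ≡ 3 (mod 7). t = 0×7×3 + 4×5×3 ≡ 25 (mod 35)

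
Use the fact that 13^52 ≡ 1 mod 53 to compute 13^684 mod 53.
By Fermat: 13^{52} ≡ 1 mod 53. 684 ≡ 8 mod 52. So 13^{684} ≡ 13^{8} ≡ 36 mod 53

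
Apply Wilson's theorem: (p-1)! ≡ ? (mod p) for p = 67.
By Wilson's theorem, (66)! ≡ -1 ≡ 66 mod 67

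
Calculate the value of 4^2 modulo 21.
4^{2} = 16 ≡ 16 mod 21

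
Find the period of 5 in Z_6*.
Powers of 5 mod 6: 5^1≡5, 5^2≡1. Order = 2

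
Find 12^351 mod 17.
Using Fermat: 12^{16} ≡ 1 mod 17. 351 ≡ 15 mod 16. So 12^{351} ≡ 12^{15} ≡ 10 mod 17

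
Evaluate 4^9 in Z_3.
Using Fermat: 4^{2} ≡ 1 (mod 3). 9 ≡ 1 (mod 2). So 4^{9} ≡ 4^{1} ≡ 1 (mod 3)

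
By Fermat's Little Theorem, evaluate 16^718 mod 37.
By Fermat: 16^{36} ≡ 1 mod 37. 718 ≡ 34 mod 36. So 16^{718} ≡ 16^{34} ≡ 12 mod 37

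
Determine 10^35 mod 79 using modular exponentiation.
By repeated squaring (mod 79): 10^{1}≡10, 10^{2}≡21, 10^{4}≡46, 10^{8}≡62, 10^{16}≡52, 10^{32}≡18. Then 10^{35} = 10^{32+2+1} ≡ 18 × 21 × 10 ≡ 67 (mod 79)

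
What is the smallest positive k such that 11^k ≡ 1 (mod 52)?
Powers of 11 mod 52: 11^1≡11, 11^2≡17, 11^3≡31, 11^4≡29, 11^5≡7, 11^6≡25, 11^7≡15, 11^8≡9, 11^9≡47, 11^10≡49, 11^11≡19, 11^12≡1. So the order of 11 is 12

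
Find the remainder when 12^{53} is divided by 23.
By Fermat: 12^{22} ≡ 1 mod 23. 53 = 2×22 + 9. So 12^{53} ≡ 12^{9} ≡ 4 mod 23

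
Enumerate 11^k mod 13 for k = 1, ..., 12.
11^1, 11^2, ..., 11^{12} mod 13: [11, 4, 5, 3, 7, 12, 2, 9, 8, 10, 6, 1]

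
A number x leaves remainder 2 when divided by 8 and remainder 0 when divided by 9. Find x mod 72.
M = 8 × 9 = 72. M₁ = 9, y₁ ≡ 1 mod 8. M₂ = 8, y₂ ≡ 8 mod 9. x = 2×9×1 + 0×8×8 ≡ 18 mod 72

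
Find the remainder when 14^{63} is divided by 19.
By Fermat: 14^{18} ≡ 1 (mod 19). 63 = 3×18 + 9. So 14^{63} ≡ 14^{9} ≡ 18 (mod 19)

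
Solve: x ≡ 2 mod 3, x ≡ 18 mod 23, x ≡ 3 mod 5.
M = 3 × 23 × 5 = 345. M₁ = 115, y₁ ≡ 1 mod 3. M₂ = 15, y₂ ≡ 20 mod 23. M₃ = 69, y₃ ≡ 4 mod 5. x = 2×115×1 + 18×15×20 + 3×69×4 ≡ 248 mod 345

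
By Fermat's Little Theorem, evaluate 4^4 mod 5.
By Fermat's Little Theorem, 4^{4} ≡ 1 (mod 5) since 5 is prime and gcd(4, 5) = 1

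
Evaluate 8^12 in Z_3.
Using Fermat: 8^{2} ≡ 1 (mod 3). 12 ≡ 0 (mod 2). So 8^{12} ≡ 8^{0} ≡ 1 (mod 3)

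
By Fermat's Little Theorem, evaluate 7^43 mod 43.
By Fermat: 7^{42} ≡ 1 mod 43. So 7^{43} = 7^{42} · 7^{1} ≡ 7^{1} ≡ 7 mod 43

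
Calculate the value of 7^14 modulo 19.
By repeated squaring (mod 19): 7^{1}≡7, 7^{2}≡11, 7^{4}≡7, 7^{8}≡11. Then 7^{14} = 7^{8+4+2} ≡ 11 × 7 × 11 ≡ 11 (mod 19)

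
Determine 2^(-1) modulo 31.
Since 31 is prime, by Fermat 2^(-1) ≡ 2^{29} ≡ 16 (mod 31). Verify: 2 × 16 = 32 ≡ 1 (mod 31)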